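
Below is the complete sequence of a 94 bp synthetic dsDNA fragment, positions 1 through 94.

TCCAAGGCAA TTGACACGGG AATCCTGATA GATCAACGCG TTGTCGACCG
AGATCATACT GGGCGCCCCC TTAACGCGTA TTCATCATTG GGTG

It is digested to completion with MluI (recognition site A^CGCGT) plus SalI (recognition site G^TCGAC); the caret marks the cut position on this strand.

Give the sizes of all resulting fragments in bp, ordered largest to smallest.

MluI sites (ACGCGT) start at positions 36, 74.
MluI cuts after the first base of each site, so after positions 36, 74.
The SalI site (GTCGAC) starts at position 43.
SalI cuts after the first base of each site, so after position 43.
Combined cut positions: 36, 43, 74.
Linear molecule, 3 cuts → 4 fragments:
  1–36 → 36 bp
  37–43 → 7 bp
  44–74 → 31 bp
  75–94 → 20 bp
Sorted largest to smallest: 36, 31, 20, 7 bp.

36, 31, 20, 7 bp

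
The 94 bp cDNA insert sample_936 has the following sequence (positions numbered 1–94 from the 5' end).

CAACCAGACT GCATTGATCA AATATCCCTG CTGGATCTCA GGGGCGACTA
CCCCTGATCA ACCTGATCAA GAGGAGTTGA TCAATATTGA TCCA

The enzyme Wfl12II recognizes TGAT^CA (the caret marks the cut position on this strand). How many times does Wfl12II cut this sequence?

TGATCA occurs starting at positions 15, 55, 64, 78.
Wfl12II cuts at 4 sites.

4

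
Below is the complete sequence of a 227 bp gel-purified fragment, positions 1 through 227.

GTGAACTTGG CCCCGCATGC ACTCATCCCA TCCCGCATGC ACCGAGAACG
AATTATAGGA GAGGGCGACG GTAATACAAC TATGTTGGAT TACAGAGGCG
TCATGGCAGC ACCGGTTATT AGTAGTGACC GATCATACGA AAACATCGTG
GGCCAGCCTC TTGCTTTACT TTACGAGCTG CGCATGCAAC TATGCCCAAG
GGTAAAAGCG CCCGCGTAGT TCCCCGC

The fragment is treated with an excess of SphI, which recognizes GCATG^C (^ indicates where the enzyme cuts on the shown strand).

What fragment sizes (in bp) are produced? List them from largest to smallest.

SphI sites (GCATGC) start at positions 15, 35, 182.
SphI cuts after base 5 of each site (before the last base), so after positions 19, 39, 186.
Linear molecule, 3 cuts → 4 fragments:
  1–19 → 19 bp
  20–39 → 20 bp
  40–186 → 147 bp
  187–227 → 41 bp
Sorted largest to smallest: 147, 41, 20, 19 bp.

147, 41, 20, 19 bp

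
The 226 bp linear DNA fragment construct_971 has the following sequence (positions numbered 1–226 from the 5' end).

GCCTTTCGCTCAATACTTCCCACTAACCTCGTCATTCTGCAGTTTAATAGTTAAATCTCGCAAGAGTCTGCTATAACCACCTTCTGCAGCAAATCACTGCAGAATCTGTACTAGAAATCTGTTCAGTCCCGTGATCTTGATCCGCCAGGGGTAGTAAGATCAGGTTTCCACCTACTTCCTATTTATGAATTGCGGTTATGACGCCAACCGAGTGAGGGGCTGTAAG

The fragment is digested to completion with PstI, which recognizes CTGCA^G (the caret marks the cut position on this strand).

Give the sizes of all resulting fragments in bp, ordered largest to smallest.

PstI sites (CTGCAG) start at positions 37, 84, 97.
PstI cuts after base 5 of each site (before the last base), so after positions 41, 88, 101.
Linear molecule, 3 cuts → 4 fragments:
  1–41 → 41 bp
  42–88 → 47 bp
  89–101 → 13 bp
  102–226 → 125 bp
Sorted largest to smallest: 125, 47, 41, 13 bp.

125, 47, 41, 13 bp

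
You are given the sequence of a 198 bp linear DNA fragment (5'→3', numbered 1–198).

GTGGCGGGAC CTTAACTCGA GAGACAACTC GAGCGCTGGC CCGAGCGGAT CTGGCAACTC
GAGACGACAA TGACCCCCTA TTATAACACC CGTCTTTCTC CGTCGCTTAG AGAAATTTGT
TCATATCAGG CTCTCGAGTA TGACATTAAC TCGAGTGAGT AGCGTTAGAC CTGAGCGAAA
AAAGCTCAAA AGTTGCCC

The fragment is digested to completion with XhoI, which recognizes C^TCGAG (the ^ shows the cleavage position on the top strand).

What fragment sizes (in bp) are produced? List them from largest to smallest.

XhoI sites (CTCGAG) start at positions 16, 28, 58, 133, 150.
XhoI cuts after the first base of each site, so after positions 16, 28, 58, 133, 150.
Linear molecule, 5 cuts → 6 fragments:
  1–16 → 16 bp
  17–28 → 12 bp
  29–58 → 30 bp
  59–133 → 75 bp
  134–150 → 17 bp
  151–198 → 48 bp
Sorted largest to smallest: 75, 48, 30, 17, 16, 12 bp.

75, 48, 30, 17, 16, 12 bp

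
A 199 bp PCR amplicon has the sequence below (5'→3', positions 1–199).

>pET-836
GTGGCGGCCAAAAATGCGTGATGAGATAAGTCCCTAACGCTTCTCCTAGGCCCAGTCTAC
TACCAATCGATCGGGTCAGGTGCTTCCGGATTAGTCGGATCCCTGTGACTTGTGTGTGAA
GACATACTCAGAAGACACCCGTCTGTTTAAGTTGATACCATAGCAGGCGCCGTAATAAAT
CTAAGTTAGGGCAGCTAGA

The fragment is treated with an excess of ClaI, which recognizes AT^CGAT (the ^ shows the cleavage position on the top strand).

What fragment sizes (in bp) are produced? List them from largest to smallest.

132, 67 bp

The ClaI site (ATCGAT) starts at position 66.
ClaI cuts after base 2 of each site, so after position 67.
Linear molecule, 1 cut → 2 fragments:
  1–67 → 67 bp
  68–199 → 132 bp
Sorted largest to smallest: 132, 67 bp.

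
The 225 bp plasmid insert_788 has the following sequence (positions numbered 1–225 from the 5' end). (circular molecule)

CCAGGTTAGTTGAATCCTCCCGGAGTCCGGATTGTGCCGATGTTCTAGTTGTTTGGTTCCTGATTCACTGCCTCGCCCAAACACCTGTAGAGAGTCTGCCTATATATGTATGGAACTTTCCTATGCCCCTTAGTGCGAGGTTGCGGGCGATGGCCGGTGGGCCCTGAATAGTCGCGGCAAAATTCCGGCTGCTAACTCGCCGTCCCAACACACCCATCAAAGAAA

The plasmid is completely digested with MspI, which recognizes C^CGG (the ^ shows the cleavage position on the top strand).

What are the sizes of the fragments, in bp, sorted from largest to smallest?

MspI sites (CCGG) start at positions 20, 27, 154, 185.
MspI cuts after the first base of each site, so after positions 20, 27, 154, 185.
Circular molecule, 4 cuts → 4 fragments:
  21–27 → 7 bp
  28–154 → 127 bp
  155–185 → 31 bp
  186–225 then 1–20 → 40 + 20 = 60 bp
Sorted largest to smallest: 127, 60, 31, 7 bp.

127, 60, 31, 7 bp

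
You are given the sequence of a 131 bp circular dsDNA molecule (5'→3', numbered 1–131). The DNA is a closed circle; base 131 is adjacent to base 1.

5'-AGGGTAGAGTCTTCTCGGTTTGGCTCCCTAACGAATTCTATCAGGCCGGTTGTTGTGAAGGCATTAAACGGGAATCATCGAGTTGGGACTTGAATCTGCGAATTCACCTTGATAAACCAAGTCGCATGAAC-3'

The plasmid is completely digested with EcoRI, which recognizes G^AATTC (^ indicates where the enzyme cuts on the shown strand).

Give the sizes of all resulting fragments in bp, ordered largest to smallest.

EcoRI sites (GAATTC) start at positions 33, 100.
EcoRI cuts after the first base of each site, so after positions 33, 100.
Circular molecule, 2 cuts → 2 fragments:
  34–100 → 67 bp
  101–131 then 1–33 → 31 + 33 = 64 bp
Sorted largest to smallest: 67, 64 bp.

67, 64 bp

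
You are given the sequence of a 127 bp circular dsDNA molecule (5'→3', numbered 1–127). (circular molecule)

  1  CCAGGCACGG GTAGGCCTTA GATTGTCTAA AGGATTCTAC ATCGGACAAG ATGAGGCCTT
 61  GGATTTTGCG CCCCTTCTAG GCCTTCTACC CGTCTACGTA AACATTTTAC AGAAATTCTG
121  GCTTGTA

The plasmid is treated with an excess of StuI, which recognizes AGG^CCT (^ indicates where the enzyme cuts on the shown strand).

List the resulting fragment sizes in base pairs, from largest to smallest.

61, 41, 25 bp

StuI sites (AGGCCT) start at positions 13, 54, 79.
StuI cuts after base 3 of each site, so after positions 15, 56, 81.
Circular molecule, 3 cuts → 3 fragments:
  16–56 → 41 bp
  57–81 → 25 bp
  82–127 then 1–15 → 46 + 15 = 61 bp
Sorted largest to smallest: 61, 41, 25 bp.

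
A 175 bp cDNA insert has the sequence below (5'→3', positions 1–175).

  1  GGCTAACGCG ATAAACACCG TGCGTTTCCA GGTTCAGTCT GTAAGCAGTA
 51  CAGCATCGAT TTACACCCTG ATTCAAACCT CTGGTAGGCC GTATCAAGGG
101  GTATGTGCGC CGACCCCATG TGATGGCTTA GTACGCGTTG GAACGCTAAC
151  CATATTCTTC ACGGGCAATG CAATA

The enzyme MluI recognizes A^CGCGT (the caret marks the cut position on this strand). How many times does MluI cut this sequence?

ACGCGT occurs starting at position 133.
MluI cuts at 1 site.

1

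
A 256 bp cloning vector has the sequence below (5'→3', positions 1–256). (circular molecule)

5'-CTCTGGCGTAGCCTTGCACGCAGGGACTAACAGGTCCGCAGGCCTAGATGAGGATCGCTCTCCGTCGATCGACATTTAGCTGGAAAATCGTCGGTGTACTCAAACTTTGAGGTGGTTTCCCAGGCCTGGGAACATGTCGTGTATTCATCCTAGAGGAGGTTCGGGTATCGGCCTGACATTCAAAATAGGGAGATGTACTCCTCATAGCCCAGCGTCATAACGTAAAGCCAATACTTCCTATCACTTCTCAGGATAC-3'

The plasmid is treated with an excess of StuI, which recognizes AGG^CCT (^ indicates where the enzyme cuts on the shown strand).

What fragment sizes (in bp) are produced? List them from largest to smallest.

StuI sites (AGGCCT) start at positions 40, 122.
StuI cuts after base 3 of each site, so after positions 42, 124.
Circular molecule, 2 cuts → 2 fragments:
  43–124 → 82 bp
  125–256 then 1–42 → 132 + 42 = 174 bp
Sorted largest to smallest: 174, 82 bp.

174, 82 bp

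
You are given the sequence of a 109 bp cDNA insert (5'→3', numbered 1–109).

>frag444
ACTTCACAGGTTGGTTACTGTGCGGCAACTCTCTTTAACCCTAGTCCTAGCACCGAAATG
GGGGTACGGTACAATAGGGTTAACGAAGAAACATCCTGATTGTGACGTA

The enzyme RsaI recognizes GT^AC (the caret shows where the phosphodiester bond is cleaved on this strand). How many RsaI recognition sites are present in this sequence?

2

GTAC occurs starting at positions 64, 69.
RsaI cuts at 2 sites.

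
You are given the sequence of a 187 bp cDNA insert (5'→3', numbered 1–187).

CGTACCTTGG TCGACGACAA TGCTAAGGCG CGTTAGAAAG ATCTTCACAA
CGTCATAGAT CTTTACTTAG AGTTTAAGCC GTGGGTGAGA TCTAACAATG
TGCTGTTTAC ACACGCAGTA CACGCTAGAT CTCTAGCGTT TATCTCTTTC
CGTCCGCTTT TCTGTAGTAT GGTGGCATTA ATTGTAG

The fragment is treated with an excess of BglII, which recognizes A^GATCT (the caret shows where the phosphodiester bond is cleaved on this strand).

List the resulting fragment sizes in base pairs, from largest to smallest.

60, 39, 39, 31, 18 bp

BglII sites (AGATCT) start at positions 39, 57, 88, 127.
BglII cuts after the first base of each site, so after positions 39, 57, 88, 127.
Linear molecule, 4 cuts → 5 fragments:
  1–39 → 39 bp
  40–57 → 18 bp
  58–88 → 31 bp
  89–127 → 39 bp
  128–187 → 60 bp
Sorted largest to smallest: 60, 39, 39, 31, 18 bp.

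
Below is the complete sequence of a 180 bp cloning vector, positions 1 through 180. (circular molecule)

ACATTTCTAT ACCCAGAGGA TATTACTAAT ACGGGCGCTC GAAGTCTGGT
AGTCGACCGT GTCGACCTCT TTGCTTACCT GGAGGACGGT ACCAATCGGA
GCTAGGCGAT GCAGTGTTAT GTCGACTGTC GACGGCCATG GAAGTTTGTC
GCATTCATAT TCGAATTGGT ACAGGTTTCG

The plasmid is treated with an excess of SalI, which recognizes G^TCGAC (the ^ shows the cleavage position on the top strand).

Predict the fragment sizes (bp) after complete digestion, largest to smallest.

SalI sites (GTCGAC) start at positions 52, 61, 121, 128.
SalI cuts after the first base of each site, so after positions 52, 61, 121, 128.
Circular molecule, 4 cuts → 4 fragments:
  53–61 → 9 bp
  62–121 → 60 bp
  122–128 → 7 bp
  129–180 then 1–52 → 52 + 52 = 104 bp
Sorted largest to smallest: 104, 60, 9, 7 bp.

104, 60, 9, 7 bp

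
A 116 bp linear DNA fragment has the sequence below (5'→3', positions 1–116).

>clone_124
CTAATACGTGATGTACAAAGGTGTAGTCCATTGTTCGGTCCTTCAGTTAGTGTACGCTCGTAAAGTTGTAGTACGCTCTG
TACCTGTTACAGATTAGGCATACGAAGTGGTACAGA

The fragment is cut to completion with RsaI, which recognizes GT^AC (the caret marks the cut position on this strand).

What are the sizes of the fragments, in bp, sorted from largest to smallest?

39, 30, 19, 14, 9, 5 bp

RsaI sites (GTAC) start at positions 13, 52, 71, 80, 110.
RsaI cuts after base 2 of each site, so after positions 14, 53, 72, 81, 111.
Linear molecule, 5 cuts → 6 fragments:
  1–14 → 14 bp
  15–53 → 39 bp
  54–72 → 19 bp
  73–81 → 9 bp
  82–111 → 30 bp
  112–116 → 5 bp
Sorted largest to smallest: 39, 30, 19, 14, 9, 5 bp.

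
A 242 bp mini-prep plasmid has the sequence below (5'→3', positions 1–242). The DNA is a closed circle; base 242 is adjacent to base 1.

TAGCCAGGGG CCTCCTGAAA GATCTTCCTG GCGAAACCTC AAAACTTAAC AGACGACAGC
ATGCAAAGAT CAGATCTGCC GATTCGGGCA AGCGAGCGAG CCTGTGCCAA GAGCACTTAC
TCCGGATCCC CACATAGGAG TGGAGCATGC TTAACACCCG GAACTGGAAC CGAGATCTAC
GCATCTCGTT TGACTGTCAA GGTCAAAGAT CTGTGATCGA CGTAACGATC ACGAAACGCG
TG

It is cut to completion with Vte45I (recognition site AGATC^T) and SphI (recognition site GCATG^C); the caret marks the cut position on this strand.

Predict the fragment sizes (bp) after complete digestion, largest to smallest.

73, 55, 39, 34, 28, 13 bp

Vte45I sites (AGATCT) start at positions 20, 72, 173, 207.
Vte45I cuts after base 5 of each site (before the last base), so after positions 24, 76, 177, 211.
SphI sites (GCATGC) start at positions 59, 145.
SphI cuts after base 5 of each site (before the last base), so after positions 63, 149.
Combined cut positions: 24, 63, 76, 149, 177, 211.
Circular molecule, 6 cuts → 6 fragments:
  25–63 → 39 bp
  64–76 → 13 bp
  77–149 → 73 bp
  150–177 → 28 bp
  178–211 → 34 bp
  212–242 then 1–24 → 31 + 24 = 55 bp
Sorted largest to smallest: 73, 55, 39, 34, 28, 13 bp.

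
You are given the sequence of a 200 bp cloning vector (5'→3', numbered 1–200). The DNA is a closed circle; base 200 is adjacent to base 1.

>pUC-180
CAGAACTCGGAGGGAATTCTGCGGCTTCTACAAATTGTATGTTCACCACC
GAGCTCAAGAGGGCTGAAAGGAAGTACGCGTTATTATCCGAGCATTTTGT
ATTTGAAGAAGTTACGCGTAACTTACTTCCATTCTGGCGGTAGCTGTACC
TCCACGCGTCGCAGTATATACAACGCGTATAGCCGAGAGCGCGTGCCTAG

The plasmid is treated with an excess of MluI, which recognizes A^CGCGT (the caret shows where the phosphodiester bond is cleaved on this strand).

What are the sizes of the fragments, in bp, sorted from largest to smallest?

MluI sites (ACGCGT) start at positions 76, 114, 154, 173.
MluI cuts after the first base of each site, so after positions 76, 114, 154, 173.
Circular molecule, 4 cuts → 4 fragments:
  77–114 → 38 bp
  115–154 → 40 bp
  155–173 → 19 bp
  174–200 then 1–76 → 27 + 76 = 103 bp
Sorted largest to smallest: 103, 40, 38, 19 bp.

103, 40, 38, 19 bp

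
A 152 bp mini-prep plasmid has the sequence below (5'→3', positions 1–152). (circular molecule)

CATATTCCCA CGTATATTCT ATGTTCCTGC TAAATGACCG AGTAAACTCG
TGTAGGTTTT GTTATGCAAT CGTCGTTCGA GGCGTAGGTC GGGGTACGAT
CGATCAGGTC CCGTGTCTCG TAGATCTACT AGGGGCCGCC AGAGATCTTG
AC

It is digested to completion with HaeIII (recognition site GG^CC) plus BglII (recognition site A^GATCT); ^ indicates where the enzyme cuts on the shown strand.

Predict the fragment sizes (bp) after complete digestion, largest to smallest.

The HaeIII site (GGCC) starts at position 134.
HaeIII cuts after base 2 of each site, so after position 135.
BglII sites (AGATCT) start at positions 122, 143.
BglII cuts after the first base of each site, so after positions 122, 143.
Combined cut positions: 122, 135, 143.
Circular molecule, 3 cuts → 3 fragments:
  123–135 → 13 bp
  136–143 → 8 bp
  144–152 then 1–122 → 9 + 122 = 131 bp
Sorted largest to smallest: 131, 13, 8 bp.

131, 13, 8 bp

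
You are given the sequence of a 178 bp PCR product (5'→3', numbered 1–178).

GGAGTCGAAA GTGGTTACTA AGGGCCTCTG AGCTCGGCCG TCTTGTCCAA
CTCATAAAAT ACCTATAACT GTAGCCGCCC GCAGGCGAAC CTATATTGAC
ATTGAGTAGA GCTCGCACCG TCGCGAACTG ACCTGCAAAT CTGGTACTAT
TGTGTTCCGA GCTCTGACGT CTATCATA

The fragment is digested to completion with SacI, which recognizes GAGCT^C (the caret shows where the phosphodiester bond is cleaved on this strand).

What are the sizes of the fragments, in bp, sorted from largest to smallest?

79, 50, 34, 15 bp

SacI sites (GAGCTC) start at positions 30, 109, 159.
SacI cuts after base 5 of each site (before the last base), so after positions 34, 113, 163.
Linear molecule, 3 cuts → 4 fragments:
  1–34 → 34 bp
  35–113 → 79 bp
  114–163 → 50 bp
  164–178 → 15 bp
Sorted largest to smallest: 79, 50, 34, 15 bp.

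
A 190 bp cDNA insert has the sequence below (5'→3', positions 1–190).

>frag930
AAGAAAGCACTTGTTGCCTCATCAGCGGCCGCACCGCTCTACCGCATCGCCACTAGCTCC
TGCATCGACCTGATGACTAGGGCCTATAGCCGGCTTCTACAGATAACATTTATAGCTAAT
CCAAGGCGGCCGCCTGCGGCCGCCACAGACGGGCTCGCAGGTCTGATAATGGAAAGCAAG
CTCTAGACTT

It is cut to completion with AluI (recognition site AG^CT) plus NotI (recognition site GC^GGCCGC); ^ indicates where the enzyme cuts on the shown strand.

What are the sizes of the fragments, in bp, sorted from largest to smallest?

AluI sites (AGCT) start at positions 55, 114, 179.
AluI cuts after base 2 of each site, so after positions 56, 115, 180.
NotI sites (GCGGCCGC) start at positions 25, 126, 136.
NotI cuts after base 2 of each site, so after positions 26, 127, 137.
Combined cut positions: 26, 56, 115, 127, 137, 180.
Linear molecule, 6 cuts → 7 fragments:
  1–26 → 26 bp
  27–56 → 30 bp
  57–115 → 59 bp
  116–127 → 12 bp
  128–137 → 10 bp
  138–180 → 43 bp
  181–190 → 10 bp
Sorted largest to smallest: 59, 43, 30, 26, 12, 10, 10 bp.

59, 43, 30, 26, 12, 10, 10 bp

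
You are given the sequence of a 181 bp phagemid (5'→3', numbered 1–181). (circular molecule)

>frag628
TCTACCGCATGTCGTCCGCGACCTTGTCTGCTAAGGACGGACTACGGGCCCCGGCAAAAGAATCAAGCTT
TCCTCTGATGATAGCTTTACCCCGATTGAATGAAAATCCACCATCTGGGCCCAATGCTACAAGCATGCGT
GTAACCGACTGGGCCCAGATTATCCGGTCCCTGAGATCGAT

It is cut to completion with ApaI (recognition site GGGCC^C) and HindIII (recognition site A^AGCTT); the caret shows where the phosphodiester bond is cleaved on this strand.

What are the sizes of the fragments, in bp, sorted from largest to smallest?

ApaI sites (GGGCCC) start at positions 46, 117, 151.
ApaI cuts after base 5 of each site (before the last base), so after positions 50, 121, 155.
The HindIII site (AAGCTT) starts at position 65.
HindIII cuts after the first base of each site, so after position 65.
Combined cut positions: 50, 65, 121, 155.
Circular molecule, 4 cuts → 4 fragments:
  51–65 → 15 bp
  66–121 → 56 bp
  122–155 → 34 bp
  156–181 then 1–50 → 26 + 50 = 76 bp
Sorted largest to smallest: 76, 56, 34, 15 bp.

76, 56, 34, 15 bp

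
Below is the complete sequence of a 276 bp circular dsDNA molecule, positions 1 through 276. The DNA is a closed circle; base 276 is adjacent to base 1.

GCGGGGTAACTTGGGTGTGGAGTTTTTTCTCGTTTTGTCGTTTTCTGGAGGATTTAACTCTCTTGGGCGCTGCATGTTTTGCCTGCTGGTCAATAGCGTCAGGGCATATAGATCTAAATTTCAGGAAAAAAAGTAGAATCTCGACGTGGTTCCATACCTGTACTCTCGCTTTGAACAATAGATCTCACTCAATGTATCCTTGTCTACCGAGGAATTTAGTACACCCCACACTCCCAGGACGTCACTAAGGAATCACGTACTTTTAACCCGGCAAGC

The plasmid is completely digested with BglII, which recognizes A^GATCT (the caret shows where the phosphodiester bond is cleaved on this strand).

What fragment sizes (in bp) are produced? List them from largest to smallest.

206, 70 bp

BglII sites (AGATCT) start at positions 110, 180.
BglII cuts after the first base of each site, so after positions 110, 180.
Circular molecule, 2 cuts → 2 fragments:
  111–180 → 70 bp
  181–276 then 1–110 → 96 + 110 = 206 bp
Sorted largest to smallest: 206, 70 bp.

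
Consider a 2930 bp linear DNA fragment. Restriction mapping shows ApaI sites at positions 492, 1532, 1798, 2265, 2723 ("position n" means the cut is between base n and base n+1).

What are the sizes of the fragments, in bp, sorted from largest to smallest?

1040, 492, 467, 458, 266, 207 bp

Linear molecule, 5 cuts → 6 fragments:
  492 − 0 = 492 bp
  1532 − 492 = 1040 bp
  1798 − 1532 = 266 bp
  2265 − 1798 = 467 bp
  2723 − 2265 = 458 bp
  2930 − 2723 = 207 bp
Sorted largest to smallest: 1040, 492, 467, 458, 266, 207 bp.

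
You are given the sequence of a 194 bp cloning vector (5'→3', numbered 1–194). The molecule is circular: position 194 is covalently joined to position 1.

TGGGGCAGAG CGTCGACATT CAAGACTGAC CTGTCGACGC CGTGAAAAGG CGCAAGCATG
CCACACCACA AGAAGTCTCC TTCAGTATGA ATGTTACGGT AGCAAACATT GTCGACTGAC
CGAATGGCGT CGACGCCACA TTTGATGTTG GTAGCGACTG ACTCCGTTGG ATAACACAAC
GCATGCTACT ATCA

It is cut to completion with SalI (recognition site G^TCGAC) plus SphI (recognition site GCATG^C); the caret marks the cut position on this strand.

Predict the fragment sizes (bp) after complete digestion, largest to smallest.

56, 51, 27, 21, 21, 18 bp

SalI sites (GTCGAC) start at positions 12, 33, 111, 129.
SalI cuts after the first base of each site, so after positions 12, 33, 111, 129.
SphI sites (GCATGC) start at positions 56, 181.
SphI cuts after base 5 of each site (before the last base), so after positions 60, 185.
Combined cut positions: 12, 33, 60, 111, 129, 185.
Circular molecule, 6 cuts → 6 fragments:
  13–33 → 21 bp
  34–60 → 27 bp
  61–111 → 51 bp
  112–129 → 18 bp
  130–185 → 56 bp
  186–194 then 1–12 → 9 + 12 = 21 bp
Sorted largest to smallest: 56, 51, 27, 21, 21, 18 bp.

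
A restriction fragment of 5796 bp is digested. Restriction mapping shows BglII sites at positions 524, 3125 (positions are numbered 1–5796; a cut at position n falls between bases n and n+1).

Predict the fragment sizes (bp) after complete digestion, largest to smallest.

2671, 2601, 524 bp

Linear molecule, 2 cuts → 3 fragments:
  524 − 0 = 524 bp
  3125 − 524 = 2601 bp
  5796 − 3125 = 2671 bp
Sorted largest to smallest: 2671, 2601, 524 bp.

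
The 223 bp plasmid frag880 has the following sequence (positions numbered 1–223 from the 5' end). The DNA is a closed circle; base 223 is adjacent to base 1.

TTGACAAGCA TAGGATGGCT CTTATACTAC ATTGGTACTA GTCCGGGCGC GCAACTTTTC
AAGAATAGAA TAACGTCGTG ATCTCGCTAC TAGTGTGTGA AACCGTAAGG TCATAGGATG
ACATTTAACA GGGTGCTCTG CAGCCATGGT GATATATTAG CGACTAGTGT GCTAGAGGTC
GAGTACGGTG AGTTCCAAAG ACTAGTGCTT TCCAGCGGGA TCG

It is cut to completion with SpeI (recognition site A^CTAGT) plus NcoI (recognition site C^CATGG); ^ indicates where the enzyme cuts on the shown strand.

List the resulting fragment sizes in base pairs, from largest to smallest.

SpeI sites (ACTAGT) start at positions 37, 89, 163, 201.
SpeI cuts after the first base of each site, so after positions 37, 89, 163, 201.
The NcoI site (CCATGG) starts at position 144.
NcoI cuts after the first base of each site, so after position 144.
Combined cut positions: 37, 89, 144, 163, 201.
Circular molecule, 5 cuts → 5 fragments:
  38–89 → 52 bp
  90–144 → 55 bp
  145–163 → 19 bp
  164–201 → 38 bp
  202–223 then 1–37 → 22 + 37 = 59 bp
Sorted largest to smallest: 59, 55, 52, 38, 19 bp.

59, 55, 52, 38, 19 bp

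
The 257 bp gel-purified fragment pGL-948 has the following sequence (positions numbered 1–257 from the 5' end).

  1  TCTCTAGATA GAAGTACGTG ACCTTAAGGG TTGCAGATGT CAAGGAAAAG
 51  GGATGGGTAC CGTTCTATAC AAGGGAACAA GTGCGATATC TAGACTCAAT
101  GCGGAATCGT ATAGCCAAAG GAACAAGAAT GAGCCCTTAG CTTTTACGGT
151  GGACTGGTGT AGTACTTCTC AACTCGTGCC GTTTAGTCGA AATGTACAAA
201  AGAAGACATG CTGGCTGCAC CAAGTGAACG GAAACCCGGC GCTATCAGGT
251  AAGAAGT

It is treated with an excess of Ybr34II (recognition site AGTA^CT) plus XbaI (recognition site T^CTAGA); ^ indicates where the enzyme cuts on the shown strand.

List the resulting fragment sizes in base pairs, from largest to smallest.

93, 86, 75, 3 bp

The Ybr34II site (AGTACT) starts at position 161.
Ybr34II cuts after base 4 of each site, so after position 164.
XbaI sites (TCTAGA) start at positions 3, 89.
XbaI cuts after the first base of each site, so after positions 3, 89.
Combined cut positions: 3, 89, 164.
Linear molecule, 3 cuts → 4 fragments:
  1–3 → 3 bp
  4–89 → 86 bp
  90–164 → 75 bp
  165–257 → 93 bp
Sorted largest to smallest: 93, 86, 75, 3 bp.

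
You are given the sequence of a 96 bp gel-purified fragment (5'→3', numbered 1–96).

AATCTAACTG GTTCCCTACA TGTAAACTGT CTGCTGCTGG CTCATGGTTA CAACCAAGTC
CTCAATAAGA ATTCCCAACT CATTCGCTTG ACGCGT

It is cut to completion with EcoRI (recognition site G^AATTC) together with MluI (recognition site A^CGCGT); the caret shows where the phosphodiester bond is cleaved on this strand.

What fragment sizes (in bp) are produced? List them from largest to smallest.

69, 22, 5 bp

The EcoRI site (GAATTC) starts at position 69.
EcoRI cuts after the first base of each site, so after position 69.
The MluI site (ACGCGT) starts at position 91.
MluI cuts after the first base of each site, so after position 91.
Combined cut positions: 69, 91.
Linear molecule, 2 cuts → 3 fragments:
  1–69 → 69 bp
  70–91 → 22 bp
  92–96 → 5 bp
Sorted largest to smallest: 69, 22, 5 bp.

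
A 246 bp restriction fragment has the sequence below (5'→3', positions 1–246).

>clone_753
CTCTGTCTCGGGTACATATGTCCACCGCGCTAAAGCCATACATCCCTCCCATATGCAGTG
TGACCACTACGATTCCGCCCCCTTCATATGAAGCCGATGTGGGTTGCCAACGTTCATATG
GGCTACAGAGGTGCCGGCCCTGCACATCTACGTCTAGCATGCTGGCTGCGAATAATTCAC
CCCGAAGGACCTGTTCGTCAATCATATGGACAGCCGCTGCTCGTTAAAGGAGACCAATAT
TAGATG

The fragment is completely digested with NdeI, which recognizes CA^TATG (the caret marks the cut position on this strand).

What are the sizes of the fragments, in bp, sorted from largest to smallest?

88, 42, 35, 35, 30, 16 bp

NdeI sites (CATATG) start at positions 15, 50, 85, 115, 203.
NdeI cuts after base 2 of each site, so after positions 16, 51, 86, 116, 204.
Linear molecule, 5 cuts → 6 fragments:
  1–16 → 16 bp
  17–51 → 35 bp
  52–86 → 35 bp
  87–116 → 30 bp
  117–204 → 88 bp
  205–246 → 42 bp
Sorted largest to smallest: 88, 42, 35, 35, 30, 16 bp.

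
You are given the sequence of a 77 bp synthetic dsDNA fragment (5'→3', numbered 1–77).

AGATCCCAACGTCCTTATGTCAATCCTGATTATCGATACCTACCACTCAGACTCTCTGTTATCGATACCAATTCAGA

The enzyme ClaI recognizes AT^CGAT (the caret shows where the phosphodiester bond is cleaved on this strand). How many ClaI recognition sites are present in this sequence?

2

ATCGAT occurs starting at positions 32, 61.
ClaI cuts at 2 sites.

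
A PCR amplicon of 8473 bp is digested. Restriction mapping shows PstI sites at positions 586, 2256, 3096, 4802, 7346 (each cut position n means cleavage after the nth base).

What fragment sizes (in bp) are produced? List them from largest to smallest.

Linear molecule, 5 cuts → 6 fragments:
  586 − 0 = 586 bp
  2256 − 586 = 1670 bp
  3096 − 2256 = 840 bp
  4802 − 3096 = 1706 bp
  7346 − 4802 = 2544 bp
  8473 − 7346 = 1127 bp
Sorted largest to smallest: 2544, 1706, 1670, 1127, 840, 586 bp.

2544, 1706, 1670, 1127, 840, 586 bp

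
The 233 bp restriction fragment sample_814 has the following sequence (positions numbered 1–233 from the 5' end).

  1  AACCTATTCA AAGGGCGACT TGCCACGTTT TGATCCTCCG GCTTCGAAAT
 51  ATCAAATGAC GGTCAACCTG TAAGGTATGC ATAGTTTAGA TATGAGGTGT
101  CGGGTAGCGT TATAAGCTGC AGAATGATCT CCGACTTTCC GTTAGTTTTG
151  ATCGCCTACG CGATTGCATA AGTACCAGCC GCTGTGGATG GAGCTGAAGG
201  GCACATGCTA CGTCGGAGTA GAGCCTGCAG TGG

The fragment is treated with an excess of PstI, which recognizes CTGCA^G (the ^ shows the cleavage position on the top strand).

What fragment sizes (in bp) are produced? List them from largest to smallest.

121, 108, 4 bp

PstI sites (CTGCAG) start at positions 117, 225.
PstI cuts after base 5 of each site (before the last base), so after positions 121, 229.
Linear molecule, 2 cuts → 3 fragments:
  1–121 → 121 bp
  122–229 → 108 bp
  230–233 → 4 bp
Sorted largest to smallest: 121, 108, 4 bp.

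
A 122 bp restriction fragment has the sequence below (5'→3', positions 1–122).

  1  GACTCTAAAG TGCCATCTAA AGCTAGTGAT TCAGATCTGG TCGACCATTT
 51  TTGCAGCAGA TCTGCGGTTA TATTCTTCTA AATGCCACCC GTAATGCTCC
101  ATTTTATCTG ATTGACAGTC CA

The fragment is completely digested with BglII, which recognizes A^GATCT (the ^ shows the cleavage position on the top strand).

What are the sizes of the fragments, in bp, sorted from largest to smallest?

BglII sites (AGATCT) start at positions 33, 58.
BglII cuts after the first base of each site, so after positions 33, 58.
Linear molecule, 2 cuts → 3 fragments:
  1–33 → 33 bp
  34–58 → 25 bp
  59–122 → 64 bp
Sorted largest to smallest: 64, 33, 25 bp.

64, 33, 25 bp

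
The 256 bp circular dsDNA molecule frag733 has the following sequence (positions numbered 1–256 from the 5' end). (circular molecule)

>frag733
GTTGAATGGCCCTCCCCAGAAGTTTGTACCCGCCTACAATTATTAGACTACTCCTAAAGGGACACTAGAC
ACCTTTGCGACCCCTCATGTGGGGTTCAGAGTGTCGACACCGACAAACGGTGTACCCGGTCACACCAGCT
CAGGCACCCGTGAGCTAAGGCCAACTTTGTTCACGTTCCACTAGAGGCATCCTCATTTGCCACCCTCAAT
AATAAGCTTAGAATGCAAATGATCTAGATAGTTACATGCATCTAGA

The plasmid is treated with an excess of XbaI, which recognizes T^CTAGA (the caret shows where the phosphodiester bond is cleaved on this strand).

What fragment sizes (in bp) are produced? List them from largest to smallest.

XbaI sites (TCTAGA) start at positions 233, 251.
XbaI cuts after the first base of each site, so after positions 233, 251.
Circular molecule, 2 cuts → 2 fragments:
  234–251 → 18 bp
  252–256 then 1–233 → 5 + 233 = 238 bp
Sorted largest to smallest: 238, 18 bp.

238, 18 bp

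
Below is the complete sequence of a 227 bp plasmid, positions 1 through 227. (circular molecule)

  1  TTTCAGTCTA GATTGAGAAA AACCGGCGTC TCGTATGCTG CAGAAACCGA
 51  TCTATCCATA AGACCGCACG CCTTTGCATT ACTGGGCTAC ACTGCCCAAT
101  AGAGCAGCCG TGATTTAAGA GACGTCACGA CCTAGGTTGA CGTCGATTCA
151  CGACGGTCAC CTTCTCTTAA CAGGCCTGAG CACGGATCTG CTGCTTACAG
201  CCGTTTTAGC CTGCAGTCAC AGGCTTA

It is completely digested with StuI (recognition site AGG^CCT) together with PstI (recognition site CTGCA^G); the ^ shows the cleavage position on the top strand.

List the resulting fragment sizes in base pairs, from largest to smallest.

The StuI site (AGGCCT) starts at position 172.
StuI cuts after base 3 of each site, so after position 174.
PstI sites (CTGCAG) start at positions 38, 211.
PstI cuts after base 5 of each site (before the last base), so after positions 42, 215.
Combined cut positions: 42, 174, 215.
Circular molecule, 3 cuts → 3 fragments:
  43–174 → 132 bp
  175–215 → 41 bp
  216–227 then 1–42 → 12 + 42 = 54 bp
Sorted largest to smallest: 132, 54, 41 bp.

132, 54, 41 bp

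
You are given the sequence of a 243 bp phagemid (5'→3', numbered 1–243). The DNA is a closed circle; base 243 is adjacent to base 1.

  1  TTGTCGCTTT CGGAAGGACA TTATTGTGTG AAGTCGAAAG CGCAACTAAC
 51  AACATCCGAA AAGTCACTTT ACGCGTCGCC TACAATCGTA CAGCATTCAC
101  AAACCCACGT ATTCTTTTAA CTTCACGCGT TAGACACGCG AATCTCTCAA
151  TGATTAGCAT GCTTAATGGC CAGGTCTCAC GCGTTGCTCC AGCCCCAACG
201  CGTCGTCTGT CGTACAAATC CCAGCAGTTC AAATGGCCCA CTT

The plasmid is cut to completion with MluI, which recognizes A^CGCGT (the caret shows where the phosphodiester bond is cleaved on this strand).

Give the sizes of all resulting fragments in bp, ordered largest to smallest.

MluI sites (ACGCGT) start at positions 71, 125, 179, 198.
MluI cuts after the first base of each site, so after positions 71, 125, 179, 198.
Circular molecule, 4 cuts → 4 fragments:
  72–125 → 54 bp
  126–179 → 54 bp
  180–198 → 19 bp
  199–243 then 1–71 → 45 + 71 = 116 bp
Sorted largest to smallest: 116, 54, 54, 19 bp.

116, 54, 54, 19 bp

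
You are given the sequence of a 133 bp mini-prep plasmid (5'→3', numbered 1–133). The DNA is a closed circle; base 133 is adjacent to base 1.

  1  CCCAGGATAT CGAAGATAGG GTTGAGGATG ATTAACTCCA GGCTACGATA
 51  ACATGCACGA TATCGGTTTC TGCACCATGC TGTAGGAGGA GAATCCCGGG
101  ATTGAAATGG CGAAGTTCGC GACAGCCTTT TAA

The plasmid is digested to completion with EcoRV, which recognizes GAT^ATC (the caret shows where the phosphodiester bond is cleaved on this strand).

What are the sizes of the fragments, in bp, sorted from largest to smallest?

80, 53 bp

EcoRV sites (GATATC) start at positions 6, 59.
EcoRV cuts after base 3 of each site, so after positions 8, 61.
Circular molecule, 2 cuts → 2 fragments:
  9–61 → 53 bp
  62–133 then 1–8 → 72 + 8 = 80 bp
Sorted largest to smallest: 80, 53 bp.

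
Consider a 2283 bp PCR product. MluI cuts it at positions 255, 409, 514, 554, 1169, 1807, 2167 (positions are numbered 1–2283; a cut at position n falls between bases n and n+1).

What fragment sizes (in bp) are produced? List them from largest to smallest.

638, 615, 360, 255, 154, 116, 105, 40 bp

Linear molecule, 7 cuts → 8 fragments:
  255 − 0 = 255 bp
  409 − 255 = 154 bp
  514 − 409 = 105 bp
  554 − 514 = 40 bp
  1169 − 554 = 615 bp
  1807 − 1169 = 638 bp
  2167 − 1807 = 360 bp
  2283 − 2167 = 116 bp
Sorted largest to smallest: 638, 615, 360, 255, 154, 116, 105, 40 bp.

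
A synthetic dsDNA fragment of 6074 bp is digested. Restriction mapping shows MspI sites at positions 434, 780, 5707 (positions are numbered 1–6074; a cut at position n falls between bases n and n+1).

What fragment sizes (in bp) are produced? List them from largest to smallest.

4927, 434, 367, 346 bp

Linear molecule, 3 cuts → 4 fragments:
  434 − 0 = 434 bp
  780 − 434 = 346 bp
  5707 − 780 = 4927 bp
  6074 − 5707 = 367 bp
Sorted largest to smallest: 4927, 434, 367, 346 bp.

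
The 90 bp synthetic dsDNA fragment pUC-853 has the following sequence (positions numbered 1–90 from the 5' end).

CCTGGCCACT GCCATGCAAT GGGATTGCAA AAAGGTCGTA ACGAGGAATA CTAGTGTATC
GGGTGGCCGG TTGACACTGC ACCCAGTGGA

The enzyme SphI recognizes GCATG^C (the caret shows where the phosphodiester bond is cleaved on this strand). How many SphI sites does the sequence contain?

0

No occurrence of GCATGC is present in the sequence.
SphI does not cut: 0 sites.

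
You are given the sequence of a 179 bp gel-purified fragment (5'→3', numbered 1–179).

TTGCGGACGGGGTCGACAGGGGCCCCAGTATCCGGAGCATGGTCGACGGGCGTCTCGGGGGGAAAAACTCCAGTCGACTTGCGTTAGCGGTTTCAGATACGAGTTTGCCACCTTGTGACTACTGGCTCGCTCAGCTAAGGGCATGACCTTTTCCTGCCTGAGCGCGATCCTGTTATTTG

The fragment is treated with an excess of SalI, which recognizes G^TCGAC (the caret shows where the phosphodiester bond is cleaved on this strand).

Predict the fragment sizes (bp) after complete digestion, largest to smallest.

SalI sites (GTCGAC) start at positions 12, 42, 73.
SalI cuts after the first base of each site, so after positions 12, 42, 73.
Linear molecule, 3 cuts → 4 fragments:
  1–12 → 12 bp
  13–42 → 30 bp
  43–73 → 31 bp
  74–179 → 106 bp
Sorted largest to smallest: 106, 31, 30, 12 bp.

106, 31, 30, 12 bp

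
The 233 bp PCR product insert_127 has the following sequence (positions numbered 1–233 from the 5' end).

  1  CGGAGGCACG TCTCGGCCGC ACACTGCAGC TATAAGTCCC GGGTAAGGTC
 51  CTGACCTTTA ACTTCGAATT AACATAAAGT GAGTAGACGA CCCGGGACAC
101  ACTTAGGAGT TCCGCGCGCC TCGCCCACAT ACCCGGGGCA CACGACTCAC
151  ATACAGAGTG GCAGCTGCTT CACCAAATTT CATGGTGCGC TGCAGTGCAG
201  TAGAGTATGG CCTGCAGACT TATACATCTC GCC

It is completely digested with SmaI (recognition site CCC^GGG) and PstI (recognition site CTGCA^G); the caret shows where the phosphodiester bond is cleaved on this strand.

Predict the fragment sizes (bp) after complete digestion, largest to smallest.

SmaI sites (CCCGGG) start at positions 38, 91, 132.
SmaI cuts after base 3 of each site, so after positions 40, 93, 134.
PstI sites (CTGCAG) start at positions 24, 190, 212.
PstI cuts after base 5 of each site (before the last base), so after positions 28, 194, 216.
Combined cut positions: 28, 40, 93, 134, 194, 216.
Linear molecule, 6 cuts → 7 fragments:
  1–28 → 28 bp
  29–40 → 12 bp
  41–93 → 53 bp
  94–134 → 41 bp
  135–194 → 60 bp
  195–216 → 22 bp
  217–233 → 17 bp
Sorted largest to smallest: 60, 53, 41, 28, 22, 17, 12 bp.

60, 53, 41, 28, 22, 17, 12 bp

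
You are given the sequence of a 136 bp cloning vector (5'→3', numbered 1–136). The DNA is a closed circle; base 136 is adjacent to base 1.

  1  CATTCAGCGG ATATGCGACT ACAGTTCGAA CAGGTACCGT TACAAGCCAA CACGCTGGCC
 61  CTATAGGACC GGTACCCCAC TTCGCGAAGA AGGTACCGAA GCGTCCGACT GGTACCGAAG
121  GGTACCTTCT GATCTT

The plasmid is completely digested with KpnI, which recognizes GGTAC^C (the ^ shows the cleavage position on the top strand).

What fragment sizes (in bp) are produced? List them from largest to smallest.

48, 38, 21, 19, 10 bp

KpnI sites (GGTACC) start at positions 33, 71, 92, 111, 121.
KpnI cuts after base 5 of each site (before the last base), so after positions 37, 75, 96, 115, 125.
Circular molecule, 5 cuts → 5 fragments:
  38–75 → 38 bp
  76–96 → 21 bp
  97–115 → 19 bp
  116–125 → 10 bp
  126–136 then 1–37 → 11 + 37 = 48 bp
Sorted largest to smallest: 48, 38, 21, 19, 10 bp.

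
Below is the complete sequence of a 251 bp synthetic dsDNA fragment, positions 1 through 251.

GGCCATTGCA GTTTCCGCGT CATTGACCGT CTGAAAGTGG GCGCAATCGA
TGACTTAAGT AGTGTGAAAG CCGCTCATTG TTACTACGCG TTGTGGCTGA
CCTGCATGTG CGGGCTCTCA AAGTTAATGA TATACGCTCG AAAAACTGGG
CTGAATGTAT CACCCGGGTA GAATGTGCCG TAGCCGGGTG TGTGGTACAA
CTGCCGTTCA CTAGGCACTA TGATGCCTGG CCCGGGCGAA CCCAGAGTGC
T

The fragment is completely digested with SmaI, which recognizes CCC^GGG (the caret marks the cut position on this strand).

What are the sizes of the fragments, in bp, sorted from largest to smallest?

165, 68, 18 bp

SmaI sites (CCCGGG) start at positions 163, 231.
SmaI cuts after base 3 of each site, so after positions 165, 233.
Linear molecule, 2 cuts → 3 fragments:
  1–165 → 165 bp
  166–233 → 68 bp
  234–251 → 18 bp
Sorted largest to smallest: 165, 68, 18 bp.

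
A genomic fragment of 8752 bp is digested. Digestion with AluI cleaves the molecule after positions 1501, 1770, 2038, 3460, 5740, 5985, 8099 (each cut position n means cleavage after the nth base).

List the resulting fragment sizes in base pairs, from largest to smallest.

Linear molecule, 7 cuts → 8 fragments:
  1501 − 0 = 1501 bp
  1770 − 1501 = 269 bp
  2038 − 1770 = 268 bp
  3460 − 2038 = 1422 bp
  5740 − 3460 = 2280 bp
  5985 − 5740 = 245 bp
  8099 − 5985 = 2114 bp
  8752 − 8099 = 653 bp
Sorted largest to smallest: 2280, 2114, 1501, 1422, 653, 269, 268, 245 bp.

2280, 2114, 1501, 1422, 653, 269, 268, 245 bp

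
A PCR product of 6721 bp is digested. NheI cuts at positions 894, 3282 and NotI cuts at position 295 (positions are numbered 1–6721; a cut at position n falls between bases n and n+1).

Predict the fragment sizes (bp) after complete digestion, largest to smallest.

Combined cut positions (sorted): 295, 894, 3282.
Linear molecule, 3 cuts → 4 fragments:
  295 − 0 = 295 bp
  894 − 295 = 599 bp
  3282 − 894 = 2388 bp
  6721 − 3282 = 3439 bp
Sorted largest to smallest: 3439, 2388, 599, 295 bp.

3439, 2388, 599, 295 bp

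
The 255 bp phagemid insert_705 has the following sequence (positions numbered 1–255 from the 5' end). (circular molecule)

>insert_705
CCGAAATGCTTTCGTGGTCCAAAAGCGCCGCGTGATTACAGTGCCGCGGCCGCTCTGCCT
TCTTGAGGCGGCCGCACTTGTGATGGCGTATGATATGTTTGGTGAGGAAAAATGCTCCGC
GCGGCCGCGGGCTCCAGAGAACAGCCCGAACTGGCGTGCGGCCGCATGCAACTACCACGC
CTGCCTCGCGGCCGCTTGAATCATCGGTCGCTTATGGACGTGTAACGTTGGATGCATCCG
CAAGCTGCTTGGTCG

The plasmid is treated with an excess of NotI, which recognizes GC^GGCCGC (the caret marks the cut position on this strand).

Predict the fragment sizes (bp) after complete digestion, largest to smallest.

113, 53, 37, 30, 22 bp

NotI sites (GCGGCCGC) start at positions 46, 68, 121, 158, 188.
NotI cuts after base 2 of each site, so after positions 47, 69, 122, 159, 189.
Circular molecule, 5 cuts → 5 fragments:
  48–69 → 22 bp
  70–122 → 53 bp
  123–159 → 37 bp
  160–189 → 30 bp
  190–255 then 1–47 → 66 + 47 = 113 bp
Sorted largest to smallest: 113, 53, 37, 30, 22 bp.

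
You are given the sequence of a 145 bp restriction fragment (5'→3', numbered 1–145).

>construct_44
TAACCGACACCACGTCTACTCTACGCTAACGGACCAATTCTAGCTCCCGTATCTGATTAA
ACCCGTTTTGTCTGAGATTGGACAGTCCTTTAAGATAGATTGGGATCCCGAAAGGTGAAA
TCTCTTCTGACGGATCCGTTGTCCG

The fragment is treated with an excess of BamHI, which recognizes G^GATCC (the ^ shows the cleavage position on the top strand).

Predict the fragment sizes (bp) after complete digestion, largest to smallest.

103, 29, 13 bp

BamHI sites (GGATCC) start at positions 103, 132.
BamHI cuts after the first base of each site, so after positions 103, 132.
Linear molecule, 2 cuts → 3 fragments:
  1–103 → 103 bp
  104–132 → 29 bp
  133–145 → 13 bp
Sorted largest to smallest: 103, 29, 13 bp.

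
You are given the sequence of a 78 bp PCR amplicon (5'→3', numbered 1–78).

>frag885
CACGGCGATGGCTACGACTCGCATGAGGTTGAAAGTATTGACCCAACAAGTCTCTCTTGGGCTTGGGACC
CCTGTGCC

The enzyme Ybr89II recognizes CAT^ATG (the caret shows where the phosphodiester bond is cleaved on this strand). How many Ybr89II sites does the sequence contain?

0

No occurrence of CATATG is present in the sequence.
Ybr89II does not cut: 0 sites.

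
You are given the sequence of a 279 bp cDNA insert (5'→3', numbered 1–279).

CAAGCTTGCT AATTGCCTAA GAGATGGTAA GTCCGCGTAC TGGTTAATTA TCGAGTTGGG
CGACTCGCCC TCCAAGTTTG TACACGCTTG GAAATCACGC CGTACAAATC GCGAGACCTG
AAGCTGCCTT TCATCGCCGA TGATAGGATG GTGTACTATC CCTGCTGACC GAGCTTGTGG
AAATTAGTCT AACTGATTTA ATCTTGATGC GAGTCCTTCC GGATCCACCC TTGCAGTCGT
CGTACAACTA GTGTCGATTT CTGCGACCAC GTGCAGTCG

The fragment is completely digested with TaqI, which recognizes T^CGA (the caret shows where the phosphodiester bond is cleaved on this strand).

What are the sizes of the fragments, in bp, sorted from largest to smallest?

TaqI sites (TCGA) start at positions 51, 254.
TaqI cuts after the first base of each site, so after positions 51, 254.
Linear molecule, 2 cuts → 3 fragments:
  1–51 → 51 bp
  52–254 → 203 bp
  255–279 → 25 bp
Sorted largest to smallest: 203, 51, 25 bp.

203, 51, 25 bp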